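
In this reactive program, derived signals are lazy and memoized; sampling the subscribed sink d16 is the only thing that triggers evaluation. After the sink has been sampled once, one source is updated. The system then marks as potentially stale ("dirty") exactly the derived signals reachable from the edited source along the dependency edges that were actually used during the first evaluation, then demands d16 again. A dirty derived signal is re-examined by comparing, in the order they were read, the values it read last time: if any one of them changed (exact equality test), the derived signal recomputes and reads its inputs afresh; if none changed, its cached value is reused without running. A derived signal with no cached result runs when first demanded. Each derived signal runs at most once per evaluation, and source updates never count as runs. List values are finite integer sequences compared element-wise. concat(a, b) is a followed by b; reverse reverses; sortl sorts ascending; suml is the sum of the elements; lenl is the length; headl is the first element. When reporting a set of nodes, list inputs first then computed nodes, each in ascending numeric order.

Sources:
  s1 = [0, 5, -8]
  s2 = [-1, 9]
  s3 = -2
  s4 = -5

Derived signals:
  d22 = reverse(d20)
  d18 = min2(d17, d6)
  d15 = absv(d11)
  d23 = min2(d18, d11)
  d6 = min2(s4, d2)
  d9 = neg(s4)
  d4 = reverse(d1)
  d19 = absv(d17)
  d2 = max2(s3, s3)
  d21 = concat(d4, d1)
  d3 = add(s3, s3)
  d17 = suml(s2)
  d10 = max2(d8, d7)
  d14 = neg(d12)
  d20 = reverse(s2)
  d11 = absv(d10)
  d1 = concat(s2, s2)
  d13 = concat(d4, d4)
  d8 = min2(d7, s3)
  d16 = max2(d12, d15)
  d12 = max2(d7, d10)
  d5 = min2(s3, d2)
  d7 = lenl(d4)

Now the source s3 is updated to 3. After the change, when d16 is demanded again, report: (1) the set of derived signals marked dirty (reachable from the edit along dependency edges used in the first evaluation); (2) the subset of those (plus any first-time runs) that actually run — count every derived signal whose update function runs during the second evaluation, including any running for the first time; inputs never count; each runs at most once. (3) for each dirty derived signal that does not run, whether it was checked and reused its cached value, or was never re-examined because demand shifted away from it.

First demand of the output computes:
  d1 = concat([-1, 9], [-1, 9]) = [-1, 9, -1, 9]
  d4 = reverse([-1, 9, -1, 9]) = [9, -1, 9, -1]
  d7 = lenl([9, -1, 9, -1]) = 4
  d8 = min2(4, -2) = -2
  d10 = max2(-2, 4) = 4
  d11 = absv(4) = 4
  d12 = max2(4, 4) = 4
  d15 = absv(4) = 4
  d16 = max2(4, 4) = 4

After the edit, cleaning proceeds:
  d8: a read changed (s3 -2->3) — executes, giving 3.
  d10: a read changed (d8 -2->3) — executes, giving 4 — identical to its old value.
  d11: dirty, but its reads are unchanged (d10 unchanged); cached 4 stands.
  d12: dirty, but its reads are unchanged (d7 unchanged, d10 unchanged); cached 4 stands.
  d15: dirty, but its reads are unchanged (d11 unchanged); cached 4 stands.
  d16: dirty, but its reads are unchanged (d12 unchanged, d15 unchanged); cached 4 stands.

Note the absorption at d10: it re-runs yet its value is the same, leaving the output's value untouched.

The edit dirties: d8, d10, d11, d12, d15, d16.
2 derived signals run: d8, d10.
Cache hits after checking: d11, d12, d15, d16.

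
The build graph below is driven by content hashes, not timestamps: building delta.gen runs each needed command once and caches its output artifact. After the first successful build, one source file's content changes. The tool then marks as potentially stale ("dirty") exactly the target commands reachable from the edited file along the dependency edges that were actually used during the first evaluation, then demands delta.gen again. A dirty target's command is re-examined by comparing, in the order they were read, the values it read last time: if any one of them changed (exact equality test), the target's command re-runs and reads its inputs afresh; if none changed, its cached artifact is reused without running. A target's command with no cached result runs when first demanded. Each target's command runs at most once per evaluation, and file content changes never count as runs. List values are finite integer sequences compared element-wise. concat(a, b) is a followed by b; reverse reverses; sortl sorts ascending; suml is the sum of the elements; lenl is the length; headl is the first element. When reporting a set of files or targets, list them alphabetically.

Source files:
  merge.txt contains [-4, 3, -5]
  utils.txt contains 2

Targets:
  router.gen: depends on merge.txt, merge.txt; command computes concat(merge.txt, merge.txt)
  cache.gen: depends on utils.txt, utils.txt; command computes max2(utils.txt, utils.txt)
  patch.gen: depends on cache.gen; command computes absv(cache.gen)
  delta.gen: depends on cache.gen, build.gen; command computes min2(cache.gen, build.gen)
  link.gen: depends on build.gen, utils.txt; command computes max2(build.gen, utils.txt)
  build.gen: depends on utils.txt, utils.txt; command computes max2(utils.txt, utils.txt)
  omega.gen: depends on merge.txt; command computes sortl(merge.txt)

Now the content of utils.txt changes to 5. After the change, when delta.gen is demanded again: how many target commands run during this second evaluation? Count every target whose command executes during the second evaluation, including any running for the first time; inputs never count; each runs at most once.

Initial pass — values computed on the first demand:
  build.gen = max2(2, 2) = 2
  cache.gen = max2(2, 2) = 2
  delta.gen = min2(2, 2) = 2

Second demand — change propagation:
  build.gen: re-runs because utils.txt 2->5; utils.txt 2->5; new result 5.
  cache.gen: re-runs because utils.txt 2->5; utils.txt 2->5; new result 5.
  delta.gen: re-runs because cache.gen 2->5; build.gen 2->5; new result 5.

Run set: build.gen, cache.gen, delta.gen (3 run).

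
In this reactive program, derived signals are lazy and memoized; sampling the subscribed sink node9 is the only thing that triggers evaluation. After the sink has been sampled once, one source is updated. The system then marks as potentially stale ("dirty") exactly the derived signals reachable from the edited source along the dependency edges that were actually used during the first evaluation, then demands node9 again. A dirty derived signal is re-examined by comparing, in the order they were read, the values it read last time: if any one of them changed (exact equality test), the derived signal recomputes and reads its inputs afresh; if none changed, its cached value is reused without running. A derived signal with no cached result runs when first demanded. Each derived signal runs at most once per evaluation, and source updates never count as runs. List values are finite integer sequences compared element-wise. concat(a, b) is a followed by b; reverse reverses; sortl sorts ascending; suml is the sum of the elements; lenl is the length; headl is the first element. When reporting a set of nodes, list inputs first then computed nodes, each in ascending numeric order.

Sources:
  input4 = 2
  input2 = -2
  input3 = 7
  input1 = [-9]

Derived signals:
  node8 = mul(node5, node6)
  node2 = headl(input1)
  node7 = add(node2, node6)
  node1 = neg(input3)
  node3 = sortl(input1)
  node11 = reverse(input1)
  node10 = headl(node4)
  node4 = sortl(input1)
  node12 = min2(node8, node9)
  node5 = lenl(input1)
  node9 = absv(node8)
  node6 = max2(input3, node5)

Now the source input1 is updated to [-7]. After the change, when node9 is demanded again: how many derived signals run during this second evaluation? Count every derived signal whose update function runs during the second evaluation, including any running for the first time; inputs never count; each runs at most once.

1 derived signals run: node5.
Note the absorption at node5: it re-runs yet its value is the same, leaving the output's value untouched.

First demand of the output computes:
  node5 = lenl([-9]) = 1
  node6 = max2(7, 1) = 7
  node8 = mul(1, 7) = 7
  node9 = absv(7) = 7

After the edit, cleaning proceeds:
  node5: a read changed (input1 [-9]->[-7]) — executes, giving 1 — identical to its old value.
  node6: dirty, but its reads are unchanged (input3 unchanged, node5 unchanged); cached 7 stands.
  node8: dirty, but its reads are unchanged (node5 unchanged, node6 unchanged); cached 7 stands.
  node9: dirty, but its reads are unchanged (node8 unchanged); cached 7 stands.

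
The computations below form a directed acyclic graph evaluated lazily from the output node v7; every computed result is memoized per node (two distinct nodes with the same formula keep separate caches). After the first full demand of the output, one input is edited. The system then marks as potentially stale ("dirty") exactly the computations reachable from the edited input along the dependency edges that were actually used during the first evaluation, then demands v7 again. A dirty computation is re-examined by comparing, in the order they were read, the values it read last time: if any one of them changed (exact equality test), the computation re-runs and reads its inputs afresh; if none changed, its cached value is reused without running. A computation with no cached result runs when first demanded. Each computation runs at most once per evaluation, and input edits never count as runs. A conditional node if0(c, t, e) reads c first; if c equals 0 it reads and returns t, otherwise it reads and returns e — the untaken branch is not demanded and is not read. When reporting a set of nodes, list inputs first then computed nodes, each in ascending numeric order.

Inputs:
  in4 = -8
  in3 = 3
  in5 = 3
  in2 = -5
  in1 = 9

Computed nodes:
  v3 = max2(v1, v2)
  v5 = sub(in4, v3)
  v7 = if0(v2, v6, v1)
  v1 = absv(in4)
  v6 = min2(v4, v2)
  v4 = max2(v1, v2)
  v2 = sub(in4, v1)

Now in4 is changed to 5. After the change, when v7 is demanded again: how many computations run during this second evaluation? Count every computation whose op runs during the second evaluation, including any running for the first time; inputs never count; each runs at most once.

5 computations run: v1, v2, v4, v6, v7.
Note the branch switch — v4, v6 had no cache and run now for the first time.

First demand of the output computes:
  v1 = absv(-8) = 8
  v2 = sub(-8, 8) = -16
  v7 = if0(v2=-16 -> else branch v1) = 8

After the edit, cleaning proceeds:
  v1: a read changed (in4 -8->5) — executes, giving 5.
  v2: a read changed (in4 -8->5; v1 8->5) — executes, giving 0.
  v4: had never run; runs now, result 5.
  v6: had never run; runs now, result 0.
  v7: a read changed (v2 -16->0; v1 8->5) — executes, giving 0.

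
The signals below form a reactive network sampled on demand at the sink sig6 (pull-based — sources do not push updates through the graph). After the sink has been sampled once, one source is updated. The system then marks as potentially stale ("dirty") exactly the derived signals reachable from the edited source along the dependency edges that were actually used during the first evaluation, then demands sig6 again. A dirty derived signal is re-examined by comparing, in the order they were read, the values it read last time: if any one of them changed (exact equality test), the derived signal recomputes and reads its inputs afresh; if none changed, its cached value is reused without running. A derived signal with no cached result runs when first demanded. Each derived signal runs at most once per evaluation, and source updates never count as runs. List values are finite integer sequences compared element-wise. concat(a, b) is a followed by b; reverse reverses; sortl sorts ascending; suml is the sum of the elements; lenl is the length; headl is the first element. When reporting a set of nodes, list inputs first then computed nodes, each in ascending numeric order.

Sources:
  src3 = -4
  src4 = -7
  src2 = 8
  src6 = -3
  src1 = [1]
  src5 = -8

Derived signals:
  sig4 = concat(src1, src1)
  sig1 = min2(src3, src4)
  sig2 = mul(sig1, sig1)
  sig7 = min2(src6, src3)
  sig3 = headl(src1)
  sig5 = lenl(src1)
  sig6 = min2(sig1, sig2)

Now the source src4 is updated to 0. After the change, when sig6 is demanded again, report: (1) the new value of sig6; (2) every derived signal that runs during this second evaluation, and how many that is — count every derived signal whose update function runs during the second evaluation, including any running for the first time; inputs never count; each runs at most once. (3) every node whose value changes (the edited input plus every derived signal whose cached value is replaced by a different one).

sig6 now evaluates to -4.
Run set: sig1, sig2, sig6 (3 run).
Changed values: src4, sig1, sig2, sig6.

Initial pass — values computed on the first demand:
  sig1 = min2(-4, -7) = -7
  sig2 = mul(-7, -7) = 49
  sig6 = min2(-7, 49) = -7

Second demand — change propagation:
  sig1: re-runs because src4 -7->0; new result -4.
  sig2: re-runs because sig1 -7->-4; sig1 -7->-4; new result 16.
  sig6: re-runs because sig1 -7->-4; sig2 49->16; new result -4.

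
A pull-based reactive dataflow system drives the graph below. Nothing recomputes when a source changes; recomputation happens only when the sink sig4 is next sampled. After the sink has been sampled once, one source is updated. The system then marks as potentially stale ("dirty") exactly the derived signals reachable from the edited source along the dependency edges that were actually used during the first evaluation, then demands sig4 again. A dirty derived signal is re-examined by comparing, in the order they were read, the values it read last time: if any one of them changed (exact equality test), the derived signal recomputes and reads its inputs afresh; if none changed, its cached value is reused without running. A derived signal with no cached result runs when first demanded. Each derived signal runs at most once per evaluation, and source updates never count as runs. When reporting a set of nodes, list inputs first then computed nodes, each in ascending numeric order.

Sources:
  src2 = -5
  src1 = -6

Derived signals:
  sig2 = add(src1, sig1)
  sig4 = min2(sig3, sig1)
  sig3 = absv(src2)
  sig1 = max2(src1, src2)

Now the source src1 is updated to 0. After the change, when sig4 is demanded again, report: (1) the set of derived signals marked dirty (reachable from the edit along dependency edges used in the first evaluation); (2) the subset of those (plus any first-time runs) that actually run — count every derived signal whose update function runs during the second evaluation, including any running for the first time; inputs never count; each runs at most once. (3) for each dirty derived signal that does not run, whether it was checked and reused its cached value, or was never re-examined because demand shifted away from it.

Marked dirty: sig1, sig4.
Derived signals that run: sig1, sig4 — 2 in total.
Every dirty derived signal ran.

First evaluation (everything demanded from the output):
  sig1 = max2(-6, -5) = -5
  sig3 = absv(-5) = 5
  sig4 = min2(5, -5) = -5

Propagation after the edit:
  sig1: runs — src1 -6->0; result 0.
  sig4: runs — sig1 -5->0; result 0.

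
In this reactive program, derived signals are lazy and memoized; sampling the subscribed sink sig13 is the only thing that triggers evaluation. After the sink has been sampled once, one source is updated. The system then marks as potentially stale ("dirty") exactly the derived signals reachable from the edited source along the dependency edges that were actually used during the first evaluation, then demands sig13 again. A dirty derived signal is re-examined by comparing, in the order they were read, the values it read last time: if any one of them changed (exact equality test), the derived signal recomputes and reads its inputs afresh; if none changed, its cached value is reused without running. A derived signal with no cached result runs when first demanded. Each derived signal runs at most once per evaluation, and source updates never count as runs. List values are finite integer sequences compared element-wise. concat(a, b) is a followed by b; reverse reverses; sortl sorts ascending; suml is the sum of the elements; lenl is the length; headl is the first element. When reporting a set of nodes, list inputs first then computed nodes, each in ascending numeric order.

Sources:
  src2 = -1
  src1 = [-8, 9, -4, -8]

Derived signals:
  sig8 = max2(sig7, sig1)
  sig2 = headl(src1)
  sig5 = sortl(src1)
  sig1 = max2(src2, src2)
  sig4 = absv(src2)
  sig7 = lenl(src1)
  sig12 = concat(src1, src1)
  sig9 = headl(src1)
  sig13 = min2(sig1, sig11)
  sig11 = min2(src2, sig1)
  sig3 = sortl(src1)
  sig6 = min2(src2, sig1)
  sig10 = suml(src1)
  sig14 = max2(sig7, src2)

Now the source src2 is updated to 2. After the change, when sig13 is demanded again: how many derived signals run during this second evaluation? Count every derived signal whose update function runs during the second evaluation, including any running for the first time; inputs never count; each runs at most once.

3 derived signals run: sig1, sig11, sig13.

First demand of the output computes:
  sig1 = max2(-1, -1) = -1
  sig11 = min2(-1, -1) = -1
  sig13 = min2(-1, -1) = -1

After the edit, cleaning proceeds:
  sig1: a read changed (src2 -1->2; src2 -1->2) — executes, giving 2.
  sig11: a read changed (src2 -1->2; sig1 -1->2) — executes, giving 2.
  sig13: a read changed (sig1 -1->2; sig11 -1->2) — executes, giving 2.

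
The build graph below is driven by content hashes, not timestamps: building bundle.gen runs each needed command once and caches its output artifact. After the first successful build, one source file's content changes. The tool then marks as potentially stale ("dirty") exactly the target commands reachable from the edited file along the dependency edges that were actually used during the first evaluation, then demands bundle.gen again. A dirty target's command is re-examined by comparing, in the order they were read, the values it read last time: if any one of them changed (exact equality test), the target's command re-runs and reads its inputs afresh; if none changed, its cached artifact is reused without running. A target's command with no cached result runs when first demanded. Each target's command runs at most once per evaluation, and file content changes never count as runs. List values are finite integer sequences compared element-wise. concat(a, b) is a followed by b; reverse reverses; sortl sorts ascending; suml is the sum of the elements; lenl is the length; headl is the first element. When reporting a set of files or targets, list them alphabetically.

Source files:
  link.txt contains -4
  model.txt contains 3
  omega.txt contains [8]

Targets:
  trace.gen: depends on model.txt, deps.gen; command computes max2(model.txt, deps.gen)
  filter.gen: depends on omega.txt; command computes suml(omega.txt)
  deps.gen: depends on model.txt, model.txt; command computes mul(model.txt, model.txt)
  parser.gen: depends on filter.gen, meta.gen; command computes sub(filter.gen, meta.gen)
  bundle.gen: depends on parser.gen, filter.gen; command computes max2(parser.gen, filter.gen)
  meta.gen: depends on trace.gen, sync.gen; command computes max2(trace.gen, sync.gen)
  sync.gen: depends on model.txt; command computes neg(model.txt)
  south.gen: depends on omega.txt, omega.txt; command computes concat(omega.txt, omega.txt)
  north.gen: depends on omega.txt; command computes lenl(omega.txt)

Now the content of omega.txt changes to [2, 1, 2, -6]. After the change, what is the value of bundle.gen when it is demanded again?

Initial pass — values computed on the first demand:
  deps.gen = mul(3, 3) = 9
  filter.gen = suml([8]) = 8
  sync.gen = neg(3) = -3
  trace.gen = max2(3, 9) = 9
  meta.gen = max2(9, -3) = 9
  parser.gen = sub(8, 9) = -1
  bundle.gen = max2(-1, 8) = 8

Second demand — change propagation:
  filter.gen: re-runs because omega.txt [8]->[2, 1, 2, -6]; new result -1.
  parser.gen: re-runs because filter.gen 8->-1; new result -10.
  bundle.gen: re-runs because parser.gen -1->-10; filter.gen 8->-1; new result -1.

bundle.gen now evaluates to -1.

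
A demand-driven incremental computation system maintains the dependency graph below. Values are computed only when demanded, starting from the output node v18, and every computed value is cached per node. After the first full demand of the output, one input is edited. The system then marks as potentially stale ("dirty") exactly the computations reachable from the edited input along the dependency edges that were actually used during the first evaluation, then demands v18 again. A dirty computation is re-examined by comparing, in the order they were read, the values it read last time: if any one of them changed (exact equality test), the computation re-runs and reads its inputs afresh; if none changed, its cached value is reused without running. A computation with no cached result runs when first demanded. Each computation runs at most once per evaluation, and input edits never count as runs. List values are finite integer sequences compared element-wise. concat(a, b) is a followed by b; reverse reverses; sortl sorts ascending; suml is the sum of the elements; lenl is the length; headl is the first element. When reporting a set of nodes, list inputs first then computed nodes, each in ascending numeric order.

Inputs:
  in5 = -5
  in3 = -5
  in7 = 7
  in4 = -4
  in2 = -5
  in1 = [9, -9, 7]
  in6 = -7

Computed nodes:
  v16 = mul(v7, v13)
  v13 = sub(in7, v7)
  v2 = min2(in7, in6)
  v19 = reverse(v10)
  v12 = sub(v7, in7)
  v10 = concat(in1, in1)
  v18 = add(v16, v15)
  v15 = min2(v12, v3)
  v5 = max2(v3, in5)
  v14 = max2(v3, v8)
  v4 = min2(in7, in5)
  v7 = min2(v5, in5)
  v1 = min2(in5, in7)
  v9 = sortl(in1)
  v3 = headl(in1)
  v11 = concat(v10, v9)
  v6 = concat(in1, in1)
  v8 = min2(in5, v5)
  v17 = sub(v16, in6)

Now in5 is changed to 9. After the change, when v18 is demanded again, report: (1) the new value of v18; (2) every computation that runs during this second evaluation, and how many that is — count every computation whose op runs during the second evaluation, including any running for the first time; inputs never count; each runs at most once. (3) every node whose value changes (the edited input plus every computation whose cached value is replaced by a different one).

First evaluation (everything demanded from the output):
  v3 = headl([9, -9, 7]) = 9
  v5 = max2(9, -5) = 9
  v7 = min2(9, -5) = -5
  v12 = sub(-5, 7) = -12
  v13 = sub(7, -5) = 12
  v15 = min2(-12, 9) = -12
  v16 = mul(-5, 12) = -60
  v18 = add(-60, -12) = -72

Propagation after the edit:
  v5: runs — in5 -5->9; result 9 (same value as before).
  v7: runs — in5 -5->9; result 9.
  v12: runs — v7 -5->9; result 2.
  v13: runs — v7 -5->9; result -2.
  v15: runs — v12 -12->2; result 2.
  v16: runs — v7 -5->9; v13 12->-2; result -18.
  v18: runs — v16 -60->-18; v15 -12->2; result -16.

New value of v18: -16.
Computations that run: v5, v7, v12, v13, v15, v16, v18 — 7 in total.
Values that change: in5, v7, v12, v13, v15, v16, v18.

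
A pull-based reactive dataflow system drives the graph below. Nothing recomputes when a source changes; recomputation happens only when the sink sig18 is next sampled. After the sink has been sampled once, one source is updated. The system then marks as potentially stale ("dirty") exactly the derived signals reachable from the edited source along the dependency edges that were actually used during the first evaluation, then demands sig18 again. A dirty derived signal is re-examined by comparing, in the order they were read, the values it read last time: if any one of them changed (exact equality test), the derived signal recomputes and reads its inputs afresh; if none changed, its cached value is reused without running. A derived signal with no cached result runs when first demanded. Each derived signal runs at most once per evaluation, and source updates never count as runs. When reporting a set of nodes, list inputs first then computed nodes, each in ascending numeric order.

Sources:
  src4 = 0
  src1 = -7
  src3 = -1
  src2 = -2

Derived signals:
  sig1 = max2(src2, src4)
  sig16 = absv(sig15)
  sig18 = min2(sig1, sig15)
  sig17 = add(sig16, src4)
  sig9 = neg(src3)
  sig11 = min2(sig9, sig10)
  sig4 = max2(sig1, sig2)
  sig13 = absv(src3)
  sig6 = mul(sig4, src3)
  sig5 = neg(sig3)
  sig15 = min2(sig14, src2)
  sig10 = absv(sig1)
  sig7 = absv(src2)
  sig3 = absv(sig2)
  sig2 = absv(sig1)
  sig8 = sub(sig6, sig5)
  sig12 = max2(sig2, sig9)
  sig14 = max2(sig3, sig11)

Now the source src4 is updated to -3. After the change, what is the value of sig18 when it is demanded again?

First evaluation (everything demanded from the output):
  sig1 = max2(-2, 0) = 0
  sig2 = absv(0) = 0
  sig3 = absv(0) = 0
  sig9 = neg(-1) = 1
  sig10 = absv(0) = 0
  sig11 = min2(1, 0) = 0
  sig14 = max2(0, 0) = 0
  sig15 = min2(0, -2) = -2
  sig18 = min2(0, -2) = -2

Propagation after the edit:
  sig1: runs — src4 0->-3; result -2.
  sig2: runs — sig1 0->-2; result 2.
  sig3: runs — sig2 0->2; result 2.
  sig10: runs — sig1 0->-2; result 2.
  sig11: runs — sig10 0->2; result 1.
  sig14: runs — sig3 0->2; sig11 0->1; result 2.
  sig15: runs — sig14 0->2; result -2 (same value as before).
  sig18: runs — sig1 0->-2; result -2 (same value as before).

New value of sig18: -2.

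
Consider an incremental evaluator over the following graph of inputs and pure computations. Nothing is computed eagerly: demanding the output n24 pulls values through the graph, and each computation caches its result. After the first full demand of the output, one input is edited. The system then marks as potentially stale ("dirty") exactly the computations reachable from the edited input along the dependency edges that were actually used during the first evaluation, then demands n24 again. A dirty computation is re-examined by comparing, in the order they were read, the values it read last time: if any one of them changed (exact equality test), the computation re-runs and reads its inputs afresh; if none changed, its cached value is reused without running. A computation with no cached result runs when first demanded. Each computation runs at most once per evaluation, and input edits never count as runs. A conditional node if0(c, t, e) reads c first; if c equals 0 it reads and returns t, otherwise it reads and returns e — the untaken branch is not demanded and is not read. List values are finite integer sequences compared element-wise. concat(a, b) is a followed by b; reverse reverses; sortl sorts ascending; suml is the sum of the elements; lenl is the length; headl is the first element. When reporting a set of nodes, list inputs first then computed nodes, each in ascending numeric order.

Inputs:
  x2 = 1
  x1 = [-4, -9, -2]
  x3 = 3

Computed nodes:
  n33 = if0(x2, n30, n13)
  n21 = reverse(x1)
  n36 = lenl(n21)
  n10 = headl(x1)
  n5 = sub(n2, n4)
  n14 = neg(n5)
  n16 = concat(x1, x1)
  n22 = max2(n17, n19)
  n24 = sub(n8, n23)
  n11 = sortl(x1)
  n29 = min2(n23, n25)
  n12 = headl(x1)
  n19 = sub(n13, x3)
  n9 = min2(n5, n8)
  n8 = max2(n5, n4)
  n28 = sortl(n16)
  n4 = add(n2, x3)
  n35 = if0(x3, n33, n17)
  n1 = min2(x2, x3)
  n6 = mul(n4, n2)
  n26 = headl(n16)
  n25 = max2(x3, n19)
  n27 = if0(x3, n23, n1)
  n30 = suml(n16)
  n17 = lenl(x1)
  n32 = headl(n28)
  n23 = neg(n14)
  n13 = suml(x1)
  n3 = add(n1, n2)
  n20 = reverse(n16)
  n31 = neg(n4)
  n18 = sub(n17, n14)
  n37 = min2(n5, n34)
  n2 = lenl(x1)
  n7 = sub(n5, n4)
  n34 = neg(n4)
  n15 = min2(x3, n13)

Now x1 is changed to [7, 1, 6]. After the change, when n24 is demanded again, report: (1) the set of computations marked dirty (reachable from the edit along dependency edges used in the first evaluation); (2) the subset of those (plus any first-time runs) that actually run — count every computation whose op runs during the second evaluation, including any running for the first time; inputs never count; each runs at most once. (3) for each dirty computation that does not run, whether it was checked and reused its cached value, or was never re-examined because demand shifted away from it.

Dirty set: n2, n4, n5, n8, n14, n23, n24.
Run set: n2 (1 run).
Re-examined without running (cache reused): n4, n5, n8, n14, n23, n24.
The important point: n2 recomputes to an identical value, and the output ends up unchanged.

Initial pass — values computed on the first demand:
  n2 = lenl([-4, -9, -2]) = 3
  n4 = add(3, 3) = 6
  n5 = sub(3, 6) = -3
  n8 = max2(-3, 6) = 6
  n14 = neg(-3) = 3
  n23 = neg(3) = -3
  n24 = sub(6, -3) = 9

Second demand — change propagation:
  n2: re-runs because x1 [-4, -9, -2]->[7, 1, 6]; new result 3 (unchanged).
  n4: re-examined; everything it read last time is the same (n2 unchanged, x3 unchanged) — cache 6 kept, no run.
  n5: re-examined; everything it read last time is the same (n2 unchanged, n4 unchanged) — cache -3 kept, no run.
  n8: re-examined; everything it read last time is the same (n5 unchanged, n4 unchanged) — cache 6 kept, no run.
  n14: re-examined; everything it read last time is the same (n5 unchanged) — cache 3 kept, no run.
  n23: re-examined; everything it read last time is the same (n14 unchanged) — cache -3 kept, no run.
  n24: re-examined; everything it read last time is the same (n8 unchanged, n23 unchanged) — cache 9 kept, no run.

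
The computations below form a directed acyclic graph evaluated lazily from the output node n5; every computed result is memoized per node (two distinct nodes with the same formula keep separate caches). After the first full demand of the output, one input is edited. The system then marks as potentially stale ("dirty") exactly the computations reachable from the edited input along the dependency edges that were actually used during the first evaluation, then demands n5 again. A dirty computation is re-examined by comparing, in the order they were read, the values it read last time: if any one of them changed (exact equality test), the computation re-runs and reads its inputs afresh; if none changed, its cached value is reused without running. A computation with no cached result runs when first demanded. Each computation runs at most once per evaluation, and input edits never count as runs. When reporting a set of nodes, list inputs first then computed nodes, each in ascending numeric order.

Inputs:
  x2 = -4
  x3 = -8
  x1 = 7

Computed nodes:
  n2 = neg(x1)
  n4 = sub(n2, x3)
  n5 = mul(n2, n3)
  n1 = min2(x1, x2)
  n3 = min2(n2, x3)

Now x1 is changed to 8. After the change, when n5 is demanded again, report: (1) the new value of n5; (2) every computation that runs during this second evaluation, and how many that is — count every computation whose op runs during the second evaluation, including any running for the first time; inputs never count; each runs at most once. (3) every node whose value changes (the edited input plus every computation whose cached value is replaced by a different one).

First demand of the output computes:
  n2 = neg(7) = -7
  n3 = min2(-7, -8) = -8
  n5 = mul(-7, -8) = 56

After the edit, cleaning proceeds:
  n2: a read changed (x1 7->8) — executes, giving -8.
  n3: a read changed (n2 -7->-8) — executes, giving -8 — identical to its old value.
  n5: a read changed (n2 -7->-8) — executes, giving 64.

Demanding n5 again yields 64.
3 computations run: n2, n3, n5.
The nodes whose values change: x1, n2, n5.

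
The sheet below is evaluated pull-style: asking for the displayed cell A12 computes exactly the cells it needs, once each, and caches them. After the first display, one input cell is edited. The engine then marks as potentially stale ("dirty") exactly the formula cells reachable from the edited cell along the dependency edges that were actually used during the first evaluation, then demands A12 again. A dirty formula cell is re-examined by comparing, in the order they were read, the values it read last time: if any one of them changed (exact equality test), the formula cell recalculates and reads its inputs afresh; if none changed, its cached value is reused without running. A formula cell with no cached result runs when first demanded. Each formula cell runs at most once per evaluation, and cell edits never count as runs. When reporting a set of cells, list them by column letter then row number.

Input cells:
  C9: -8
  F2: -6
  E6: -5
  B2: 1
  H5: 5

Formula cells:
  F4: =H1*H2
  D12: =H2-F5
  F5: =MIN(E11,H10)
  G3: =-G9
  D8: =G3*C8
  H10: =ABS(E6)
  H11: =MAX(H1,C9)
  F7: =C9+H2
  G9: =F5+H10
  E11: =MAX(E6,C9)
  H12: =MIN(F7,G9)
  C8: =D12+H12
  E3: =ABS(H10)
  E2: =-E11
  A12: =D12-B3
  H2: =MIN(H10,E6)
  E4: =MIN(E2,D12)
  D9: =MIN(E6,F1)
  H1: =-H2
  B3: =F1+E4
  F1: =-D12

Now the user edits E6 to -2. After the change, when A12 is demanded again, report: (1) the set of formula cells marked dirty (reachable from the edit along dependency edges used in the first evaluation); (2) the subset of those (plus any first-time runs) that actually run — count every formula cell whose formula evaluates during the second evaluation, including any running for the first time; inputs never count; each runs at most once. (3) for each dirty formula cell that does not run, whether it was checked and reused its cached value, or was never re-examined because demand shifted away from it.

First demand of the output computes:
  E11 = MAX(-5, -8) = -5
  E2 = -(-5) = 5
  H10 = ABS(-5) = 5
  F5 = MIN(-5, 5) = -5
  H2 = MIN(5, -5) = -5
  D12 = -5 - -5 = 0
  E4 = MIN(5, 0) = 0
  F1 = -(0) = 0
  B3 = 0 + 0 = 0
  A12 = 0 - 0 = 0

After the edit, cleaning proceeds:
  E11: a read changed (E6 -5->-2) — executes, giving -2.
  E2: a read changed (E11 -5->-2) — executes, giving 2.
  H10: a read changed (E6 -5->-2) — executes, giving 2.
  F5: a read changed (E11 -5->-2; H10 5->2) — executes, giving -2.
  H2: a read changed (H10 5->2; E6 -5->-2) — executes, giving -2.
  D12: a read changed (H2 -5->-2; F5 -5->-2) — executes, giving 0 — identical to its old value.
  E4: a read changed (E2 5->2) — executes, giving 0 — identical to its old value.
  F1: dirty, but its reads are unchanged (D12 unchanged); cached 0 stands.
  B3: dirty, but its reads are unchanged (F1 unchanged, E4 unchanged); cached 0 stands.
  A12: dirty, but its reads are unchanged (D12 unchanged, B3 unchanged); cached 0 stands.

Note where the cutoff bites: F1 is checked, finds nothing changed, and keeps its cache.

The edit dirties: A12, B3, D12, E2, E4, E11, F1, F5, H2, H10.
7 formula cells run: D12, E2, E4, E11, F5, H2, H10.
Cache hits after checking: A12, B3, F1.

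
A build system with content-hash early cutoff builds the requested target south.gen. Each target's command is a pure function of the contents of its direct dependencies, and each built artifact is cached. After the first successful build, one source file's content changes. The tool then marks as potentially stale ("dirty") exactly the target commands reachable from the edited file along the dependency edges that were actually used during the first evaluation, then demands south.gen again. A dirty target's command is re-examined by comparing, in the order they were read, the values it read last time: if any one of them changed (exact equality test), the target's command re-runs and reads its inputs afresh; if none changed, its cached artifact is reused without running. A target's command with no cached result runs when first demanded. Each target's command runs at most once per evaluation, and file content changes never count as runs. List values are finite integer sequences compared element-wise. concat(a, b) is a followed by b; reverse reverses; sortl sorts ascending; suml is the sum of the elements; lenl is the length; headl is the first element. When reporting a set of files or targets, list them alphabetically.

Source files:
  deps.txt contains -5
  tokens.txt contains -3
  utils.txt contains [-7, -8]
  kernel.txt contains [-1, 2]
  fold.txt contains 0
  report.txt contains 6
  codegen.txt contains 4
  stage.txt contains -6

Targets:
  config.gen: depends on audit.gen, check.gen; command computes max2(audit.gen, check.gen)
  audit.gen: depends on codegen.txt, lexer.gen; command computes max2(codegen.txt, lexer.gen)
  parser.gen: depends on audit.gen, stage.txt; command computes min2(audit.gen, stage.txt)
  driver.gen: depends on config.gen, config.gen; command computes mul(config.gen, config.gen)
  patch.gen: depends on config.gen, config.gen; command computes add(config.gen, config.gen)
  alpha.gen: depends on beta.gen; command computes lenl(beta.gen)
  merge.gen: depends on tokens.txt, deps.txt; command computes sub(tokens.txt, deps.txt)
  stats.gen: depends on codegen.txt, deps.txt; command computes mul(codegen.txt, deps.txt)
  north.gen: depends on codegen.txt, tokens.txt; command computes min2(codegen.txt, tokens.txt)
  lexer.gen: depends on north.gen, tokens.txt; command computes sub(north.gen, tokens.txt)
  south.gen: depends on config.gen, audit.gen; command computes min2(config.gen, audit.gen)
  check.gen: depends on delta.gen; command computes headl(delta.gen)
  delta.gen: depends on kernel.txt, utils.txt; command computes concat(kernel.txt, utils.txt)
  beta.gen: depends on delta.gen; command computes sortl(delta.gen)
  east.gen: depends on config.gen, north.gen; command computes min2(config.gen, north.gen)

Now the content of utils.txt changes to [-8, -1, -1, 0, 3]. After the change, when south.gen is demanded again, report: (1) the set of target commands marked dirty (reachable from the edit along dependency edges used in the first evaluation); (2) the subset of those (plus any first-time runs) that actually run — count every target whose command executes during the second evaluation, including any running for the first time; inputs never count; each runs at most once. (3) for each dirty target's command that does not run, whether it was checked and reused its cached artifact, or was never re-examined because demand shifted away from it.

First evaluation (everything demanded from the output):
  delta.gen = concat([-1, 2], [-7, -8]) = [-1, 2, -7, -8]
  check.gen = headl([-1, 2, -7, -8]) = -1
  north.gen = min2(4, -3) = -3
  lexer.gen = sub(-3, -3) = 0
  audit.gen = max2(4, 0) = 4
  config.gen = max2(4, -1) = 4
  south.gen = min2(4, 4) = 4

Propagation after the edit:
  delta.gen: runs — utils.txt [-7, -8]->[-8, -1, -1, 0, 3]; result [-1, 2, -8, -1, -1, 0, 3].
  check.gen: runs — delta.gen [-1, 2, -7, -8]->[-1, 2, -8, -1, -1, 0, 3]; result -1 (same value as before).
  config.gen: checked — values it read are unchanged (audit.gen unchanged, check.gen unchanged); reused cached 4 without running.
  south.gen: checked — values it read are unchanged (config.gen unchanged, audit.gen unchanged); reused cached 4 without running.

Key observation: the change is absorbed at check.gen — it re-runs but produces the same value, and the output's value is unchanged.

Marked dirty: check.gen, config.gen, delta.gen, south.gen.
Target commands that run: check.gen, delta.gen — 2 in total.
Checked but reused from cache: config.gen, south.gen.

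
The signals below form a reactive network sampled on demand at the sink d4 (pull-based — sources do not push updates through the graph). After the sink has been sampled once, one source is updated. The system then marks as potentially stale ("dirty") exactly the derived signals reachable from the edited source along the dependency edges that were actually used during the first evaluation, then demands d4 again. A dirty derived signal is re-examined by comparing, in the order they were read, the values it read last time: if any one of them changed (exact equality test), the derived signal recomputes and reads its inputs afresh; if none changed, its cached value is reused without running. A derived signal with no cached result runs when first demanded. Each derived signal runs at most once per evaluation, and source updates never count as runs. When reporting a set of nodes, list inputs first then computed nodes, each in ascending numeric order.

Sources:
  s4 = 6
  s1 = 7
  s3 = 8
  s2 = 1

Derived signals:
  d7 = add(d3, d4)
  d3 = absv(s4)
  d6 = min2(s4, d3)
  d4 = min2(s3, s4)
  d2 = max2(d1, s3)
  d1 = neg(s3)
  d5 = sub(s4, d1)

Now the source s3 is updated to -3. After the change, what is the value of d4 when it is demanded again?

d4 now evaluates to -3.

Initial pass — values computed on the first demand:
  d4 = min2(8, 6) = 6

Second demand — change propagation:
  d4: re-runs because s3 8->-3; new result -3.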